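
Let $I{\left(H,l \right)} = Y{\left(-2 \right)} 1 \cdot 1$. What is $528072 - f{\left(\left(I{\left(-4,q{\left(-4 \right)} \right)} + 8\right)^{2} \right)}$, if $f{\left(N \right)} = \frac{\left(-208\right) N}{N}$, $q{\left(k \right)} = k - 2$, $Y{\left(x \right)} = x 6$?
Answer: $528280$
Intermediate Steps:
$Y{\left(x \right)} = 6 x$
$q{\left(k \right)} = -2 + k$
$I{\left(H,l \right)} = -12$ ($I{\left(H,l \right)} = 6 \left(-2\right) 1 \cdot 1 = \left(-12\right) 1 \cdot 1 = \left(-12\right) 1 = -12$)
$f{\left(N \right)} = -208$
$528072 - f{\left(\left(I{\left(-4,q{\left(-4 \right)} \right)} + 8\right)^{2} \right)} = 528072 - -208 = 528072 + 208 = 528280$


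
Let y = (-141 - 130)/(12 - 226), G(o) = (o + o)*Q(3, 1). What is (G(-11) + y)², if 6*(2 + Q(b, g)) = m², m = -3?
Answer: 6890625/45796 ≈ 150.46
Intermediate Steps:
Q(b, g) = -½ (Q(b, g) = -2 + (⅙)*(-3)² = -2 + (⅙)*9 = -2 + 3/2 = -½)
G(o) = -o (G(o) = (o + o)*(-½) = (2*o)*(-½) = -o)
y = 271/214 (y = -271/(-214) = -271*(-1/214) = 271/214 ≈ 1.2664)
(G(-11) + y)² = (-1*(-11) + 271/214)² = (11 + 271/214)² = (2625/214)² = 6890625/45796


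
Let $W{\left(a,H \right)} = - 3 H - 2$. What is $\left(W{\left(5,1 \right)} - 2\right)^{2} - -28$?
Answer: $77$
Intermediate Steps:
$W{\left(a,H \right)} = -2 - 3 H$
$\left(W{\left(5,1 \right)} - 2\right)^{2} - -28 = \left(\left(-2 - 3\right) - 2\right)^{2} - -28 = \left(\left(-2 - 3\right) - 2\right)^{2} + 28 = \left(-5 - 2\right)^{2} + 28 = \left(-7\right)^{2} + 28 = 49 + 28 = 77$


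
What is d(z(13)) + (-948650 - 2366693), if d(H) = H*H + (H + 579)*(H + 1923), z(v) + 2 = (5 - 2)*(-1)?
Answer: -2214386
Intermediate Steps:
z(v) = -5 (z(v) = -2 + (5 - 2)*(-1) = -2 + 3*(-1) = -2 - 3 = -5)
d(H) = H**2 + (579 + H)*(1923 + H)
d(z(13)) + (-948650 - 2366693) = (1113417 + 2*(-5)**2 + 2502*(-5)) + (-948650 - 2366693) = (1113417 + 2*25 - 12510) - 3315343 = (1113417 + 50 - 12510) - 3315343 = 1100957 - 3315343 = -2214386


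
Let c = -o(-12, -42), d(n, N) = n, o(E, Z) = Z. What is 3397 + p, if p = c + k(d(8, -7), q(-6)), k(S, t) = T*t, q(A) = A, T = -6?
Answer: 3475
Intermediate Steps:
k(S, t) = -6*t
c = 42 (c = -1*(-42) = 42)
p = 78 (p = 42 - 6*(-6) = 42 + 36 = 78)
3397 + p = 3397 + 78 = 3475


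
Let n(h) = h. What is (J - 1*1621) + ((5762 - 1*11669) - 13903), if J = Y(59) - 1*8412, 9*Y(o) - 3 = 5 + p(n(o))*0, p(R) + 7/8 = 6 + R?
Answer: -268579/9 ≈ -29842.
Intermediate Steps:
p(R) = 41/8 + R (p(R) = -7/8 + (6 + R) = 41/8 + R)
Y(o) = 8/9 (Y(o) = ⅓ + (5 + (41/8 + o)*0)/9 = ⅓ + (5 + 0)/9 = ⅓ + (⅑)*5 = ⅓ + 5/9 = 8/9)
J = -75700/9 (J = 8/9 - 1*8412 = 8/9 - 8412 = -75700/9 ≈ -8411.1)
(J - 1*1621) + ((5762 - 1*11669) - 13903) = (-75700/9 - 1*1621) + ((5762 - 1*11669) - 13903) = (-75700/9 - 1621) + ((5762 - 11669) - 13903) = -90289/9 + (-5907 - 13903) = -90289/9 - 19810 = -268579/9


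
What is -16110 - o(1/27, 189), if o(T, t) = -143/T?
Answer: -12249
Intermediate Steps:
-16110 - o(1/27, 189) = -16110 - (-143)/(1/27) = -16110 - (-143)/1/27 = -16110 - (-143)*27 = -16110 - 1*(-3861) = -16110 + 3861 = -12249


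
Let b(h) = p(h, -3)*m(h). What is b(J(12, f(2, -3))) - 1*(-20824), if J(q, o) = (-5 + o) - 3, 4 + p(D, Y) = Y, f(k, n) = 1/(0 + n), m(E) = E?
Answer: 62647/3 ≈ 20882.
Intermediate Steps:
f(k, n) = 1/n
p(D, Y) = -4 + Y
J(q, o) = -8 + o
b(h) = -7*h (b(h) = (-4 - 3)*h = -7*h)
b(J(12, f(2, -3))) - 1*(-20824) = -7*(-8 + 1/(-3)) - 1*(-20824) = -7*(-8 - ⅓) + 20824 = -7*(-25/3) + 20824 = 175/3 + 20824 = 62647/3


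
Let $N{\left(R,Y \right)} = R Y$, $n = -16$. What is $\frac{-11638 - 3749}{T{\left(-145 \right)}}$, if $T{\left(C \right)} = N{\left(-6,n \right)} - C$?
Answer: $- \frac{15387}{241} \approx -63.846$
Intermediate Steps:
$T{\left(C \right)} = 96 - C$ ($T{\left(C \right)} = \left(-6\right) \left(-16\right) - C = 96 - C$)
$\frac{-11638 - 3749}{T{\left(-145 \right)}} = \frac{-11638 - 3749}{96 - -145} = \frac{-11638 - 3749}{96 + 145} = - \frac{15387}{241}$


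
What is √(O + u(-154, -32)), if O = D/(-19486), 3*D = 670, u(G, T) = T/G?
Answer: √994484953077/2250633 ≈ 0.44309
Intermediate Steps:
D = 670/3 (D = (⅓)*670 = 670/3 ≈ 223.33)
O = -335/29229 (O = (670/3)/(-19486) = (670/3)*(-1/19486) = -335/29229 ≈ -0.011461)
√(O + u(-154, -32)) = √(-335/29229 - 32/(-154)) = √(-335/29229 - 32*(-1/154)) = √(-335/29229 + 16/77) = √(441869/2250633) = √994484953077/2250633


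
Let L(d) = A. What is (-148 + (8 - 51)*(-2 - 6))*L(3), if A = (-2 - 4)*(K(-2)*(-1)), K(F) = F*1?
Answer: -2352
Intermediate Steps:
K(F) = F
A = -12 (A = (-2 - 4)*(-2*(-1)) = -6*2 = -12)
L(d) = -12
(-148 + (8 - 51)*(-2 - 6))*L(3) = (-148 + (8 - 51)*(-2 - 6))*(-12) = (-148 - 43*(-8))*(-12) = (-148 + 344)*(-12) = 196*(-12) = -2352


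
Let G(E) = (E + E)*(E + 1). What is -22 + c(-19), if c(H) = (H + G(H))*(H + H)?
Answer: -25292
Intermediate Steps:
G(E) = 2*E*(1 + E) (G(E) = (2*E)*(1 + E) = 2*E*(1 + E))
c(H) = 2*H*(H + 2*H*(1 + H)) (c(H) = (H + 2*H*(1 + H))*(H + H) = (H + 2*H*(1 + H))*(2*H) = 2*H*(H + 2*H*(1 + H)))
-22 + c(-19) = -22 + (-19)²*(6 + 4*(-19)) = -22 + 361*(6 - 76) = -22 + 361*(-70) = -22 - 25270 = -25292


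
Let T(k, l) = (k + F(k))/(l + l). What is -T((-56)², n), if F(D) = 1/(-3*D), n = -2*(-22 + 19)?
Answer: -29503487/112896 ≈ -261.33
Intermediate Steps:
n = 6 (n = -2*(-3) = 6)
F(D) = -1/(3*D)
T(k, l) = (k - 1/(3*k))/(2*l) (T(k, l) = (k - 1/(3*k))/(l + l) = (k - 1/(3*k))/((2*l)) = (k - 1/(3*k))*(1/(2*l)) = (k - 1/(3*k))/(2*l))
-T((-56)², n) = -(-1 + 3*((-56)²)²)/(6*((-56)²)*6) = -(-1 + 3*3136²)/(6*3136*6) = -(-1 + 3*9834496)/(6*3136*6) = -(-1 + 29503488)/(6*3136*6) = -29503487/(6*3136*6) = -1*29503487/112896 = -29503487/112896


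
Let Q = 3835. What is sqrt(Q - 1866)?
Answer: sqrt(1969) ≈ 44.373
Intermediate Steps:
sqrt(Q - 1866) = sqrt(3835 - 1866) = sqrt(1969)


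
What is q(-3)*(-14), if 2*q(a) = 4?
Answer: -28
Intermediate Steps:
q(a) = 2 (q(a) = (½)*4 = 2)
q(-3)*(-14) = 2*(-14) = -28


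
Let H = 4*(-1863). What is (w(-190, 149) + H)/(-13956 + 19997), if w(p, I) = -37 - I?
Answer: -7638/6041 ≈ -1.2644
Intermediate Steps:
H = -7452
(w(-190, 149) + H)/(-13956 + 19997) = ((-37 - 1*149) - 7452)/(-13956 + 19997) = ((-37 - 149) - 7452)/6041 = (-186 - 7452)*(1/6041) = -7638*1/6041 = -7638/6041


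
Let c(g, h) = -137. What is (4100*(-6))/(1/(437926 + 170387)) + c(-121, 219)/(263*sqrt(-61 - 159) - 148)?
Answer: -57011317367540731/3809771 + 36031*I*sqrt(55)/7619542 ≈ -1.4965e+10 + 0.035069*I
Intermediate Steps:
(4100*(-6))/(1/(437926 + 170387)) + c(-121, 219)/(263*sqrt(-61 - 159) - 148) = (4100*(-6))/(1/(437926 + 170387)) - 137/(263*sqrt(-61 - 159) - 148) = -24600/(1/608313) - 137/(263*sqrt(-220) - 148) = -24600/1/608313 - 137/(263*(2*I*sqrt(55)) - 148) = -24600*608313 - 137/(526*I*sqrt(55) - 148) = -14964499800 - 137/(-148 + 526*I*sqrt(55))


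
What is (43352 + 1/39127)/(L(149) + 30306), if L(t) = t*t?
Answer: 1696233705/2054441389 ≈ 0.82564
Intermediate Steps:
L(t) = t²
(43352 + 1/39127)/(L(149) + 30306) = (43352 + 1/39127)/(149² + 30306) = (43352 + 1/39127)/(22201 + 30306) = (1696233705/39127)/52507 = (1696233705/39127)*(1/52507) = 1696233705/2054441389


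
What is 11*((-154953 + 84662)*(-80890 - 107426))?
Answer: 145606119516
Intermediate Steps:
11*((-154953 + 84662)*(-80890 - 107426)) = 11*(-70291*(-188316)) = 11*13236919956 = 145606119516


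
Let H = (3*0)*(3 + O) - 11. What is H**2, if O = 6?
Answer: 121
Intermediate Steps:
H = -11 (H = (3*0)*(3 + 6) - 11 = 0*9 - 11 = 0 - 11 = -11)
H**2 = (-11)**2 = 121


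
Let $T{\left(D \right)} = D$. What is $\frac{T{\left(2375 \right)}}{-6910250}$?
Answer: $- \frac{19}{55282} \approx -0.00034369$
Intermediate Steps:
$\frac{T{\left(2375 \right)}}{-6910250} = \frac{2375}{-6910250} = 2375 \left(- \frac{1}{6910250}\right) = - \frac{19}{55282}$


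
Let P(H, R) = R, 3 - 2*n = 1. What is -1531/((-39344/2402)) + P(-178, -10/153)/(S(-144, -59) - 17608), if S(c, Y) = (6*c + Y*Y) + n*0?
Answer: 4217355909133/45120151656 ≈ 93.469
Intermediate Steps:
n = 1 (n = 3/2 - ½*1 = 3/2 - ½ = 1)
S(c, Y) = Y² + 6*c (S(c, Y) = (6*c + Y*Y) + 1*0 = (6*c + Y²) + 0 = (Y² + 6*c) + 0 = Y² + 6*c)
-1531/((-39344/2402)) + P(-178, -10/153)/(S(-144, -59) - 17608) = -1531/((-39344/2402)) + (-10/153)/(((-59)² + 6*(-144)) - 17608) = -1531/((-39344*1/2402)) + (-10*1/153)/((3481 - 864) - 17608) = -1531/(-19672/1201) - 10/(153*(2617 - 17608)) = -1531*(-1201/19672) - 10/153/(-14991) = 1838731/19672 - 10/153*(-1/14991) = 1838731/19672 + 10/2293623 = 4217355909133/45120151656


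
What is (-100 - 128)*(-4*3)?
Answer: 2736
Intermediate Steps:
(-100 - 128)*(-4*3) = -228*(-12) = 2736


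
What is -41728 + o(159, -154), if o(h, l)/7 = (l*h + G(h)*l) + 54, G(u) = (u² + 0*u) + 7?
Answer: -27473216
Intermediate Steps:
G(u) = 7 + u² (G(u) = (u² + 0) + 7 = u² + 7 = 7 + u²)
o(h, l) = 378 + 7*h*l + 7*l*(7 + h²) (o(h, l) = 7*((l*h + (7 + h²)*l) + 54) = 7*((h*l + l*(7 + h²)) + 54) = 7*(54 + h*l + l*(7 + h²)) = 378 + 7*h*l + 7*l*(7 + h²))
-41728 + o(159, -154) = -41728 + (378 + 7*159*(-154) + 7*(-154)*(7 + 159²)) = -41728 + (378 - 171402 + 7*(-154)*(7 + 25281)) = -41728 + (378 - 171402 + 7*(-154)*25288) = -41728 + (378 - 171402 - 27260464) = -41728 - 27431488 = -27473216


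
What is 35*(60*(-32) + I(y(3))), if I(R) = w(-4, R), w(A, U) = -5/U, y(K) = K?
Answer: -201775/3 ≈ -67258.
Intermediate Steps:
I(R) = -5/R
35*(60*(-32) + I(y(3))) = 35*(60*(-32) - 5/3) = 35*(-1920 - 5*⅓) = 35*(-1920 - 5/3) = 35*(-5765/3) = -201775/3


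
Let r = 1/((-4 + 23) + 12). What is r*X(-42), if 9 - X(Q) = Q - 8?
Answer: 59/31 ≈ 1.9032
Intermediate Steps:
X(Q) = 17 - Q (X(Q) = 9 - (Q - 8) = 9 - (-8 + Q) = 9 + (8 - Q) = 17 - Q)
r = 1/31 (r = 1/(19 + 12) = 1/31 ≈ 0.032258)
r*X(-42) = (17 - 1*(-42))/31 = (17 + 42)/31 = (1/31)*59 = 59/31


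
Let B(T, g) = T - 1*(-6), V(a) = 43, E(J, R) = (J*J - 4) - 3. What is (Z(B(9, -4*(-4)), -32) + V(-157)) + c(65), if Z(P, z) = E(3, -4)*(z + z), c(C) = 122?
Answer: 37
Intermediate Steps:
E(J, R) = -7 + J**2 (E(J, R) = (J**2 - 4) - 3 = (-4 + J**2) - 3 = -7 + J**2)
B(T, g) = 6 + T (B(T, g) = T + 6 = 6 + T)
Z(P, z) = 4*z (Z(P, z) = (-7 + 3**2)*(z + z) = (-7 + 9)*(2*z) = 2*(2*z) = 4*z)
(Z(B(9, -4*(-4)), -32) + V(-157)) + c(65) = (4*(-32) + 43) + 122 = (-128 + 43) + 122 = -85 + 122 = 37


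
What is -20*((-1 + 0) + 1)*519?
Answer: 0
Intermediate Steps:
-20*((-1 + 0) + 1)*519 = -20*(-1 + 1)*519 = -20*0*519 = -0*519 = -1*0 = 0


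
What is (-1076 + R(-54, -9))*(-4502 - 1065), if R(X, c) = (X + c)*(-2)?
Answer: 5288650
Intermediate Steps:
R(X, c) = -2*X - 2*c
(-1076 + R(-54, -9))*(-4502 - 1065) = (-1076 + (-2*(-54) - 2*(-9)))*(-4502 - 1065) = (-1076 + (108 + 18))*(-5567) = (-1076 + 126)*(-5567) = -950*(-5567) = 5288650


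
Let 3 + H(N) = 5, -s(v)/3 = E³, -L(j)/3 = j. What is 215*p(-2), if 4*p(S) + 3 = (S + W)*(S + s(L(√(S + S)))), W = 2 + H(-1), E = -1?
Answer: -215/4 ≈ -53.750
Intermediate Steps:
L(j) = -3*j
s(v) = 3 (s(v) = -3*(-1)³ = -3*(-1) = 3)
H(N) = 2 (H(N) = -3 + 5 = 2)
W = 4 (W = 2 + 2 = 4)
p(S) = -¾ + (3 + S)*(4 + S)/4 (p(S) = -¾ + ((S + 4)*(S + 3))/4 = -¾ + ((4 + S)*(3 + S))/4 = -¾ + ((3 + S)*(4 + S))/4 = -¾ + (3 + S)*(4 + S)/4)
215*p(-2) = 215*(9/4 + (¼)*(-2)² + (7/4)*(-2)) = 215*(9/4 + (¼)*4 - 7/2) = 215*(9/4 + 1 - 7/2) = 215*(-¼) = -215/4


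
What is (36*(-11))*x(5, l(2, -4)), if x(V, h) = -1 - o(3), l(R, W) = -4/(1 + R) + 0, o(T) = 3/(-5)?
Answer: 792/5 ≈ 158.40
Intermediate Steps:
o(T) = -⅗ (o(T) = 3*(-⅕) = -⅗)
l(R, W) = -4/(1 + R)
x(V, h) = -⅖ (x(V, h) = -1 - 1*(-⅗) = -1 + ⅗ = -⅖)
(36*(-11))*x(5, l(2, -4)) = (36*(-11))*(-⅖) = -396*(-⅖) = 792/5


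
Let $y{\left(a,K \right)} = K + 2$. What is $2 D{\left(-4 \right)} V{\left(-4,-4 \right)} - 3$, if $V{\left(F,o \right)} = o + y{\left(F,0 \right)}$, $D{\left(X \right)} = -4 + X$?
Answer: $29$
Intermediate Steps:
$y{\left(a,K \right)} = 2 + K$
$V{\left(F,o \right)} = 2 + o$ ($V{\left(F,o \right)} = o + \left(2 + 0\right) = o + 2 = 2 + o$)
$2 D{\left(-4 \right)} V{\left(-4,-4 \right)} - 3 = 2 \left(-4 - 4\right) \left(2 - 4\right) - 3 = 2 \left(-8\right) \left(-2\right) - 3 = \left(-16\right) \left(-2\right) - 3 = 32 - 3 = 29$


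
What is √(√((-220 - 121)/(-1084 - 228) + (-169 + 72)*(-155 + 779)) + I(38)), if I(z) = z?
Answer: √(1022048 + 82*I*√6511816390)/164 ≈ 11.978 + 10.27*I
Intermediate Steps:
√(√((-220 - 121)/(-1084 - 228) + (-169 + 72)*(-155 + 779)) + I(38)) = √(√((-220 - 121)/(-1084 - 228) + (-169 + 72)*(-155 + 779)) + 38) = √(√(-341/(-1312) - 97*624) + 38) = √(√(-341*(-1/1312) - 60528) + 38) = √(√(341/1312 - 60528) + 38) = √(√(-79412395/1312) + 38) = √(I*√6511816390/328 + 38) = √(38 + I*√6511816390/328)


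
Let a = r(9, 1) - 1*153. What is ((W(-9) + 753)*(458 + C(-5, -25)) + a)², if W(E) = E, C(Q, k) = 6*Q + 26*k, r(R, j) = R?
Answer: 27328057344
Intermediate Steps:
a = -144 (a = 9 - 1*153 = 9 - 153 = -144)
((W(-9) + 753)*(458 + C(-5, -25)) + a)² = ((-9 + 753)*(458 + (6*(-5) + 26*(-25))) - 144)² = (744*(458 + (-30 - 650)) - 144)² = (744*(458 - 680) - 144)² = (744*(-222) - 144)² = (-165168 - 144)² = (-165312)² = 27328057344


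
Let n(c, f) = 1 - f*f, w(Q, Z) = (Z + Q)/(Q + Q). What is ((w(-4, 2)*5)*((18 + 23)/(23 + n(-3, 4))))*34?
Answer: 3485/16 ≈ 217.81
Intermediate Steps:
w(Q, Z) = (Q + Z)/(2*Q) (w(Q, Z) = (Q + Z)/((2*Q)) = (Q + Z)*(1/(2*Q)) = (Q + Z)/(2*Q))
n(c, f) = 1 - f**2
((w(-4, 2)*5)*((18 + 23)/(23 + n(-3, 4))))*34 = ((((1/2)*(-4 + 2)/(-4))*5)*((18 + 23)/(23 + (1 - 1*4**2))))*34 = ((((1/2)*(-1/4)*(-2))*5)*(41/(23 + (1 - 1*16))))*34 = (((1/4)*5)*(41/(23 + (1 - 16))))*34 = (5*(41/(23 - 15))/4)*34 = (5*(41/8)/4)*34 = (5*(41*(1/8))/4)*34 = ((5/4)*(41/8))*34 = (205/32)*34 = 3485/16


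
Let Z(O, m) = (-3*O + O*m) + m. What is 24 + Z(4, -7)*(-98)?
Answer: 4630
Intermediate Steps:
Z(O, m) = m - 3*O + O*m
24 + Z(4, -7)*(-98) = 24 + (-7 - 3*4 + 4*(-7))*(-98) = 24 + (-7 - 12 - 28)*(-98) = 24 - 47*(-98) = 24 + 4606 = 4630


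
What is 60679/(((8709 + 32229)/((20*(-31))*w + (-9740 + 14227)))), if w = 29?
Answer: -818741747/40938 ≈ -20000.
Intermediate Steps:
60679/(((8709 + 32229)/((20*(-31))*w + (-9740 + 14227)))) = 60679/(((8709 + 32229)/((20*(-31))*29 + (-9740 + 14227)))) = 60679/((40938/(-620*29 + 4487))) = 60679/((40938/(-17980 + 4487))) = 60679/((40938/(-13493))) = 60679/((40938*(-1/13493))) = 60679/(-40938/13493) = 60679*(-13493/40938) = -818741747/40938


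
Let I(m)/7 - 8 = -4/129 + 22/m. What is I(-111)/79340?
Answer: 25963/37868982 ≈ 0.00068560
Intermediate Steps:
I(m) = 7196/129 + 154/m (I(m) = 56 + 7*(-4/129 + 22/m) = 56 + (-28/129 + 154/m) = 7196/129 + 154/m)
I(-111)/79340 = (7196/129 + 154/(-111))/79340 = (7196/129 + 154*(-1/111))*(1/79340) = (7196/129 - 154/111)*(1/79340) = (259630/4773)*(1/79340) = 25963/37868982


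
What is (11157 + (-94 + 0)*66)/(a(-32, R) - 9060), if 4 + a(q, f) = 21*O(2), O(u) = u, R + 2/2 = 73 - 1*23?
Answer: -381/694 ≈ -0.54899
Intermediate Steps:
R = 49 (R = -1 + (73 - 1*23) = -1 + (73 - 23) = -1 + 50 = 49)
a(q, f) = 38 (a(q, f) = -4 + 21*2 = -4 + 42 = 38)
(11157 + (-94 + 0)*66)/(a(-32, R) - 9060) = (11157 + (-94 + 0)*66)/(38 - 9060) = (11157 - 94*66)/(-9022) = (11157 - 6204)*(-1/9022) = 4953*(-1/9022) = -381/694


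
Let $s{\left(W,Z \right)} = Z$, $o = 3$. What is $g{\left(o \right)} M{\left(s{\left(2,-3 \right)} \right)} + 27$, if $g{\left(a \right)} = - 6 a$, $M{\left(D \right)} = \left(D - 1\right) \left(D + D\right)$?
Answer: $-405$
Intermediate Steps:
$M{\left(D \right)} = 2 D \left(-1 + D\right)$ ($M{\left(D \right)} = \left(-1 + D\right) 2 D = 2 D \left(-1 + D\right)$)
$g{\left(o \right)} M{\left(s{\left(2,-3 \right)} \right)} + 27 = \left(-6\right) 3 \cdot 2 \left(-3\right) \left(-1 - 3\right) + 27 = - 18 \cdot 2 \left(-3\right) \left(-4\right) + 27 = \left(-18\right) 24 + 27 = -432 + 27 = -405$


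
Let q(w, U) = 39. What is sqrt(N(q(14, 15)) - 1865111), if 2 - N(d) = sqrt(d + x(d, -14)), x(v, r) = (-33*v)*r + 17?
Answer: sqrt(-1865109 - sqrt(18074)) ≈ 1365.7*I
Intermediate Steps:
x(v, r) = 17 - 33*r*v (x(v, r) = -33*r*v + 17 = 17 - 33*r*v)
N(d) = 2 - sqrt(17 + 463*d) (N(d) = 2 - sqrt(d + (17 - 33*(-14)*d)) = 2 - sqrt(d + (17 + 462*d)) = 2 - sqrt(17 + 463*d))
sqrt(N(q(14, 15)) - 1865111) = sqrt((2 - sqrt(17 + 463*39)) - 1865111) = sqrt((2 - sqrt(17 + 18057)) - 1865111) = sqrt((2 - sqrt(18074)) - 1865111) = sqrt(-1865109 - sqrt(18074))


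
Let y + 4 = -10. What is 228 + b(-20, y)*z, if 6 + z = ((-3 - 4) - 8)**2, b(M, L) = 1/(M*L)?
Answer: 64059/280 ≈ 228.78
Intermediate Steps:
y = -14 (y = -4 - 10 = -14)
b(M, L) = 1/(L*M)
z = 219 (z = -6 + ((-3 - 4) - 8)**2 = -6 + (-7 - 8)**2 = -6 + (-15)**2 = -6 + 225 = 219)
228 + b(-20, y)*z = 228 + (1/(-14*(-20)))*219 = 228 - 1/14*(-1/20)*219 = 228 + (1/280)*219 = 228 + 219/280 = 64059/280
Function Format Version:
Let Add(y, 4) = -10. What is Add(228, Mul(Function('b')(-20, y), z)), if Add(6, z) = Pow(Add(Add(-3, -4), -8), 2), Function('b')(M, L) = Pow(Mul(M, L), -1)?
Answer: Rational(64059, 280) ≈ 228.78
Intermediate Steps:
y = -14 (y = Add(-4, -10) = -14)
Function('b')(M, L) = Mul(Pow(L, -1), Pow(M, -1)) (Function('b')(M, L) = Pow(Mul(L, M), -1) = Mul(Pow(L, -1), Pow(M, -1)))
z = 219 (z = Add(-6, Pow(Add(Add(-3, -4), -8), 2)) = Add(-6, Pow(Add(-7, -8), 2)) = Add(-6, Pow(-15, 2)) = Add(-6, 225) = 219)
Add(228, Mul(Function('b')(-20, y), z)) = Add(228, Mul(Mul(Pow(-14, -1), Pow(-20, -1)), 219)) = Add(228, Mul(Mul(Rational(-1, 14), Rational(-1, 20)), 219)) = Add(228, Mul(Rational(1, 280), 219)) = Add(228, Rational(219, 280)) = Rational(64059, 280)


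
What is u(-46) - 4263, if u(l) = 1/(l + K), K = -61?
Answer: -456142/107 ≈ -4263.0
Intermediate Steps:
u(l) = 1/(-61 + l) (u(l) = 1/(l - 61) = 1/(-61 + l))
u(-46) - 4263 = 1/(-61 - 46) - 4263 = 1/(-107) - 4263 = -1/107 - 4263 = -456142/107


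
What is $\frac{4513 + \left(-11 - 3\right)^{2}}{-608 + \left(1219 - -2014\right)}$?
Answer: $\frac{4709}{2625} \approx 1.7939$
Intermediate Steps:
$\frac{4513 + \left(-11 - 3\right)^{2}}{-608 + \left(1219 - -2014\right)} = \frac{4513 + \left(-14\right)^{2}}{-608 + \left(1219 + 2014\right)} = \frac{4513 + 196}{-608 + 3233} = \frac{4709}{2625}$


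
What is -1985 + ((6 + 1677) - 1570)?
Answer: -1872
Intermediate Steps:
-1985 + ((6 + 1677) - 1570) = -1985 + (1683 - 1570) = -1985 + 113 = -1872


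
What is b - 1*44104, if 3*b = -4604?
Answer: -136916/3 ≈ -45639.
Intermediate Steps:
b = -4604/3 (b = (1/3)*(-4604) = -4604/3 ≈ -1534.7)
b - 1*44104 = -4604/3 - 1*44104 = -4604/3 - 44104 = -136916/3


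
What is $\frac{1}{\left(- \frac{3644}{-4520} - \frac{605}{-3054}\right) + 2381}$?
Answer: $\frac{862755}{2055086116} \approx 0.00041981$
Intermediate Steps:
$\frac{1}{\left(- \frac{3644}{-4520} - \frac{605}{-3054}\right) + 2381} = \frac{1}{\left(\left(-3644\right) \left(- \frac{1}{4520}\right) - - \frac{605}{3054}\right) + 2381} = \frac{1}{\left(\frac{911}{1130} + \frac{605}{3054}\right) + 2381} = \frac{1}{\frac{866461}{862755} + 2381} = \frac{1}{\frac{2055086116}{862755}} = \frac{862755}{2055086116}$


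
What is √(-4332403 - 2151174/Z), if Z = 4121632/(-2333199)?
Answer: I*√826738444481816035/515204 ≈ 1764.8*I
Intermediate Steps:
Z = -4121632/2333199 (Z = 4121632*(-1/2333199) = -4121632/2333199 ≈ -1.7665)
√(-4332403 - 2151174/Z) = √(-4332403 - 2151174/(-4121632/2333199)) = √(-4332403 - 2151174*(-2333199/4121632)) = √(-4332403 + 2509558512813/2060816) = √(-6418726908035/2060816) = I*√826738444481816035/515204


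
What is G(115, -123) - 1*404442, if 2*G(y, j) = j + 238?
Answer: -808769/2 ≈ -4.0438e+5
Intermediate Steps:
G(y, j) = 119 + j/2 (G(y, j) = (j + 238)/2 = (238 + j)/2 = 119 + j/2)
G(115, -123) - 1*404442 = (119 + (½)*(-123)) - 1*404442 = (119 - 123/2) - 404442 = 115/2 - 404442 = -808769/2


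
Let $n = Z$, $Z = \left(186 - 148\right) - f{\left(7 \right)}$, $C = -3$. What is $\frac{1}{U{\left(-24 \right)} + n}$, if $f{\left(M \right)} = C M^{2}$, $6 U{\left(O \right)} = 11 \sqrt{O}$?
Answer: $\frac{555}{102917} - \frac{11 i \sqrt{6}}{102917} \approx 0.0053927 - 0.00026181 i$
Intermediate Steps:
$U{\left(O \right)} = \frac{11 \sqrt{O}}{6}$
$f{\left(M \right)} = - 3 M^{2}$
$Z = 185$ ($Z = \left(186 - 148\right) - - 3 \cdot 7^{2} = \left(186 - 148\right) - \left(-3\right) 49 = 38 - -147 = 38 + 147 = 185$)
$n = 185$
$\frac{1}{U{\left(-24 \right)} + n} = \frac{1}{\frac{11 \sqrt{-24}}{6} + 185} = \frac{1}{\frac{11 \cdot 2 i \sqrt{6}}{6} + 185} = \frac{1}{\frac{11 i \sqrt{6}}{3} + 185} = \frac{1}{185 + \frac{11 i \sqrt{6}}{3}}$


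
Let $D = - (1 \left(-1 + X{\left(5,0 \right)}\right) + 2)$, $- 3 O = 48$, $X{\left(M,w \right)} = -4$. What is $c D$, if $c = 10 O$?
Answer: $-480$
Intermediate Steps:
$O = -16$ ($O = \left(- \frac{1}{3}\right) 48 = -16$)
$D = 3$ ($D = - (1 \left(-1 - 4\right) + 2) = - (1 \left(-5\right) + 2) = - (-5 + 2) = \left(-1\right) \left(-3\right) = 3$)
$c = -160$ ($c = 10 \left(-16\right) = -160$)
$c D = \left(-160\right) 3 = -480$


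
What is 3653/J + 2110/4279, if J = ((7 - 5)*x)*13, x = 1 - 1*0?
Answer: 1206619/8558 ≈ 140.99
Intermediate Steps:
x = 1 (x = 1 + 0 = 1)
J = 26 (J = ((7 - 5)*1)*13 = (2*1)*13 = 2*13 = 26)
3653/J + 2110/4279 = 3653/26 + 2110/4279 = 3653*(1/26) + 2110*(1/4279) = 281/2 + 2110/4279 = 1206619/8558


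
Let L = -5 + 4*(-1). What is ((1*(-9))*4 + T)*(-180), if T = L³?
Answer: 137700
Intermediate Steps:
L = -9 (L = -5 - 4 = -9)
T = -729 (T = (-9)³ = -729)
((1*(-9))*4 + T)*(-180) = ((1*(-9))*4 - 729)*(-180) = (-9*4 - 729)*(-180) = (-36 - 729)*(-180) = -765*(-180) = 137700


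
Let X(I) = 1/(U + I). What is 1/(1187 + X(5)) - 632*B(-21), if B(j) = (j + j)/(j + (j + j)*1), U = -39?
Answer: -51011146/121071 ≈ -421.33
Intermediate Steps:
X(I) = 1/(-39 + I)
B(j) = ⅔ (B(j) = (2*j)/(j + (2*j)*1) = (2*j)/(j + 2*j) = (2*j)/((3*j)) = (2*j)*(1/(3*j)) = ⅔)
1/(1187 + X(5)) - 632*B(-21) = 1/(1187 + 1/(-39 + 5)) - 632*⅔ = 1/(1187 + 1/(-34)) - 1264/3 = 1/(1187 - 1/34) - 1264/3 = 1/(40357/34) - 1264/3 = 34/40357 - 1264/3 = -51011146/121071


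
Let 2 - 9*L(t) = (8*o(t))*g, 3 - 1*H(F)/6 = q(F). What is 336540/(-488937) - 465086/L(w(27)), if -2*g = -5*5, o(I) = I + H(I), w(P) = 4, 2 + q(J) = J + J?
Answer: -341175268553/114248279 ≈ -2986.3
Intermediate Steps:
q(J) = -2 + 2*J (q(J) = -2 + (J + J) = -2 + 2*J)
H(F) = 30 - 12*F (H(F) = 18 - 6*(-2 + 2*F) = 18 + (12 - 12*F) = 30 - 12*F)
o(I) = 30 - 11*I (o(I) = I + (30 - 12*I) = 30 - 11*I)
g = 25/2 (g = -(-5)*5/2 = -½*(-25) = 25/2 ≈ 12.500)
L(t) = -2998/9 + 1100*t/9 (L(t) = 2/9 - 8*(30 - 11*t)*25/(9*2) = 2/9 - (240 - 88*t)*25/(9*2) = 2/9 - (3000 - 1100*t)/9 = 2/9 + (-1000/3 + 1100*t/9) = -2998/9 + 1100*t/9)
336540/(-488937) - 465086/L(w(27)) = 336540/(-488937) - 465086/(-2998/9 + (1100/9)*4) = 336540*(-1/488937) - 465086/(-2998/9 + 4400/9) = -112180/162979 - 465086/1402/9 = -112180/162979 - 465086*9/1402 = -112180/162979 - 2092887/701 = -341175268553/114248279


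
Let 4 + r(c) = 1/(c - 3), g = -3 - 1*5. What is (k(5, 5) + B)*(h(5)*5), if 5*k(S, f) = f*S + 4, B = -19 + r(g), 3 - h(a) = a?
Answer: 1902/11 ≈ 172.91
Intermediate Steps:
h(a) = 3 - a
g = -8 (g = -3 - 5 = -8)
r(c) = -4 + 1/(-3 + c) (r(c) = -4 + 1/(c - 3) = -4 + 1/(-3 + c))
B = -254/11 (B = -19 + (13 - 4*(-8))/(-3 - 8) = -19 + (13 + 32)/(-11) = -19 - 1/11*45 = -19 - 45/11 = -254/11 ≈ -23.091)
k(S, f) = ⅘ + S*f/5 (k(S, f) = (f*S + 4)/5 = (S*f + 4)/5 = (4 + S*f)/5 = ⅘ + S*f/5)
(k(5, 5) + B)*(h(5)*5) = ((⅘ + (⅕)*5*5) - 254/11)*((3 - 1*5)*5) = ((⅘ + 5) - 254/11)*((3 - 5)*5) = (29/5 - 254/11)*(-2*5) = -951/55*(-10) = 1902/11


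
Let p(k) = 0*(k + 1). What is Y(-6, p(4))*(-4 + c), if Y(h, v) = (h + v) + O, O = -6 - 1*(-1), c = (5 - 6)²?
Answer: 33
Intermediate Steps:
c = 1 (c = (-1)² = 1)
p(k) = 0 (p(k) = 0*(1 + k) = 0)
O = -5 (O = -6 + 1 = -5)
Y(h, v) = -5 + h + v (Y(h, v) = (h + v) - 5 = -5 + h + v)
Y(-6, p(4))*(-4 + c) = (-5 - 6 + 0)*(-4 + 1) = -11*(-3) = 33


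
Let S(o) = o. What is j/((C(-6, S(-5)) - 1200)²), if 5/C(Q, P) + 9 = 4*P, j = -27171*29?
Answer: -662673519/1211388025 ≈ -0.54704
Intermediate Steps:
j = -787959
C(Q, P) = 5/(-9 + 4*P)
j/((C(-6, S(-5)) - 1200)²) = -787959/(5/(-9 + 4*(-5)) - 1200)² = -787959/(5/(-9 - 20) - 1200)² = -787959/(5/(-29) - 1200)² = -787959/(5*(-1/29) - 1200)² = -787959/(-5/29 - 1200)² = -787959/((-34805/29)²) = -787959/1211388025/841 = -787959*841/1211388025 = -662673519/1211388025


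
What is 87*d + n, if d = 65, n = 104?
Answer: 5759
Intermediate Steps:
87*d + n = 87*65 + 104 = 5655 + 104 = 5759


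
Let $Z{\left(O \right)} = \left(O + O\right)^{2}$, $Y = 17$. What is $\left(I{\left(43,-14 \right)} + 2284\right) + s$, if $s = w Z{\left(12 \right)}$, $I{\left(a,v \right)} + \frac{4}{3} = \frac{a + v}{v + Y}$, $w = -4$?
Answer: $- \frac{35}{3} \approx -11.667$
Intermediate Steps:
$Z{\left(O \right)} = 4 O^{2}$ ($Z{\left(O \right)} = \left(2 O\right)^{2} = 4 O^{2}$)
$I{\left(a,v \right)} = - \frac{4}{3} + \frac{a + v}{17 + v}$ ($I{\left(a,v \right)} = - \frac{4}{3} + \frac{a + v}{v + 17} = - \frac{4}{3} + \frac{a + v}{17 + v}$)
$s = -2304$ ($s = - 4 \cdot 4 \cdot 12^{2} = - 4 \cdot 4 \cdot 144 = \left(-4\right) 576 = -2304$)
$\left(I{\left(43,-14 \right)} + 2284\right) + s = \left(\frac{-68 - -14 + 3 \cdot 43}{3 \left(17 - 14\right)} + 2284\right) - 2304 = \left(\frac{-68 + 14 + 129}{3 \cdot 3} + 2284\right) - 2304 = \left(\frac{1}{3} \cdot \frac{1}{3} \cdot 75 + 2284\right) - 2304 = \left(\frac{25}{3} + 2284\right) - 2304 = \frac{6877}{3} - 2304 = - \frac{35}{3}$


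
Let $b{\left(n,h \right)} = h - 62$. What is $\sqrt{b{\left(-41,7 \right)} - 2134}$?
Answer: $i \sqrt{2189} \approx 46.787 i$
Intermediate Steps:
$b{\left(n,h \right)} = -62 + h$
$\sqrt{b{\left(-41,7 \right)} - 2134} = \sqrt{\left(-62 + 7\right) - 2134} = \sqrt{-55 - 2134} = \sqrt{-2189} = i \sqrt{2189}$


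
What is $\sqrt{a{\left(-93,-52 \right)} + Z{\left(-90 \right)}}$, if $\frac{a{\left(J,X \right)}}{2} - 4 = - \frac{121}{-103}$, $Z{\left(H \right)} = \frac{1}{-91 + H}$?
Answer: $\frac{3 \sqrt{399463561}}{18643} \approx 3.2162$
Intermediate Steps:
$a{\left(J,X \right)} = \frac{1066}{103}$ ($a{\left(J,X \right)} = 8 + 2 \left(- \frac{121}{-103}\right) = 8 + 2 \left(\left(-121\right) \left(- \frac{1}{103}\right)\right) = 8 + 2 \cdot \frac{121}{103} = 8 + \frac{242}{103} = \frac{1066}{103}$)
$\sqrt{a{\left(-93,-52 \right)} + Z{\left(-90 \right)}} = \sqrt{\frac{1066}{103} + \frac{1}{-91 - 90}} = \sqrt{\frac{1066}{103} + \frac{1}{-181}} = \sqrt{\frac{1066}{103} - \frac{1}{181}} = \sqrt{\frac{192843}{18643}} = \frac{3 \sqrt{399463561}}{18643}$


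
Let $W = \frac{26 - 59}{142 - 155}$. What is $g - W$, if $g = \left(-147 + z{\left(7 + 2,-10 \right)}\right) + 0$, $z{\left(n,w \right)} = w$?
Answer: $- \frac{2074}{13} \approx -159.54$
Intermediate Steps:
$W = \frac{33}{13}$ ($W = - \frac{33}{-13} = \left(-33\right) \left(- \frac{1}{13}\right) = \frac{33}{13} \approx 2.5385$)
$g = -157$ ($g = \left(-147 - 10\right) + 0 = -157 + 0 = -157$)
$g - W = -157 - \frac{33}{13} = - \frac{2074}{13}$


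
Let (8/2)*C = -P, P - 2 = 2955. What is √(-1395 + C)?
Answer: I*√8537/2 ≈ 46.198*I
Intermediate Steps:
P = 2957 (P = 2 + 2955 = 2957)
C = -2957/4 (C = (-1*2957)/4 = (¼)*(-2957) = -2957/4 ≈ -739.25)
√(-1395 + C) = √(-1395 - 2957/4) = √(-8537/4) = I*√8537/2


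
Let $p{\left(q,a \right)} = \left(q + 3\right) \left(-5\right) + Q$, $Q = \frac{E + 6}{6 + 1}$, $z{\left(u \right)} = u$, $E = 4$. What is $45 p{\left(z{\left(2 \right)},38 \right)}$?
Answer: $- \frac{7425}{7} \approx -1060.7$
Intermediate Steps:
$Q = \frac{10}{7}$ ($Q = \frac{4 + 6}{6 + 1} = \frac{10}{7} \approx 1.4286$)
$p{\left(q,a \right)} = - \frac{95}{7} - 5 q$ ($p{\left(q,a \right)} = \left(q + 3\right) \left(-5\right) + \frac{10}{7} = \left(3 + q\right) \left(-5\right) + \frac{10}{7} = \left(-15 - 5 q\right) + \frac{10}{7} = - \frac{95}{7} - 5 q$)
$45 p{\left(z{\left(2 \right)},38 \right)} = 45 \left(- \frac{95}{7} - 10\right) = 45 \left(- \frac{165}{7}\right) = - \frac{7425}{7}$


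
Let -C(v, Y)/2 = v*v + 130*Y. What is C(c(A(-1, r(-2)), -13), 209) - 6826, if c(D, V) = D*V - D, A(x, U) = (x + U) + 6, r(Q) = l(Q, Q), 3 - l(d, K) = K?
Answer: -100366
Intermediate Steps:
l(d, K) = 3 - K
r(Q) = 3 - Q
A(x, U) = 6 + U + x (A(x, U) = (U + x) + 6 = 6 + U + x)
c(D, V) = -D + D*V
C(v, Y) = -260*Y - 2*v² (C(v, Y) = -2*(v*v + 130*Y) = -2*(v² + 130*Y) = -260*Y - 2*v²)
C(c(A(-1, r(-2)), -13), 209) - 6826 = (-260*209 - 2*(-1 - 13)²*(6 + (3 - 1*(-2)) - 1)²) - 6826 = (-54340 - 2*196*(6 + (3 + 2) - 1)²) - 6826 = (-54340 - 2*196*(6 + 5 - 1)²) - 6826 = (-54340 - 2*(10*(-14))²) - 6826 = (-54340 - 2*(-140)²) - 6826 = (-54340 - 2*19600) - 6826 = (-54340 - 39200) - 6826 = -93540 - 6826 = -100366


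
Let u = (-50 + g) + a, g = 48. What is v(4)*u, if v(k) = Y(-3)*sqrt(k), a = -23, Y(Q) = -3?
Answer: 150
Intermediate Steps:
v(k) = -3*sqrt(k)
u = -25 (u = (-50 + 48) - 23 = -2 - 23 = -25)
v(4)*u = -3*sqrt(4)*(-25) = -3*2*(-25) = -6*(-25) = 150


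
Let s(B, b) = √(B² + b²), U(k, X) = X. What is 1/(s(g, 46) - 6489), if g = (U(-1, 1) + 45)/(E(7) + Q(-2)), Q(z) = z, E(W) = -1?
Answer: -58401/378942929 - 138*√10/378942929 ≈ -0.00015527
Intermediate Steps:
g = -46/3 (g = (1 + 45)/(-1 - 2) = 46/(-3) = 46*(-⅓) = -46/3 ≈ -15.333)
1/(s(g, 46) - 6489) = 1/(√((-46/3)² + 46²) - 6489) = 1/(√(2116/9 + 2116) - 6489) = 1/(√(21160/9) - 6489) = 1/(46*√10/3 - 6489) = 1/(-6489 + 46*√10/3)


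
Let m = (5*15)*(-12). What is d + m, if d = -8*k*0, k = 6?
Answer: -900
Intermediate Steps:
m = -900 (m = 75*(-12) = -900)
d = 0 (d = -8*6*0 = -48*0 = 0)
d + m = 0 - 900 = -900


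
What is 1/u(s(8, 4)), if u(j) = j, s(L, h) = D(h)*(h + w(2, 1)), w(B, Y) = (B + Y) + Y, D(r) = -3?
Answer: -1/24 ≈ -0.041667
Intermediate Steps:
w(B, Y) = B + 2*Y
s(L, h) = -12 - 3*h (s(L, h) = -3*(h + (2 + 2*1)) = -3*(h + (2 + 2)) = -3*(h + 4) = -3*(4 + h) = -12 - 3*h)
1/u(s(8, 4)) = 1/(-12 - 3*4) = 1/(-12 - 12) = 1/(-24) = -1/24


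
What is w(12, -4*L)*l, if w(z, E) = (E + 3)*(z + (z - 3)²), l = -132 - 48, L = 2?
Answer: 83700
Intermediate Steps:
l = -180
w(z, E) = (3 + E)*(z + (-3 + z)²)
w(12, -4*L)*l = (3*12 + 3*(-3 + 12)² - 4*2*12 + (-4*2)*(-3 + 12)²)*(-180) = (36 + 3*9² - 8*12 - 8*9²)*(-180) = (36 + 3*81 - 96 - 8*81)*(-180) = (36 + 243 - 96 - 648)*(-180) = -465*(-180) = 83700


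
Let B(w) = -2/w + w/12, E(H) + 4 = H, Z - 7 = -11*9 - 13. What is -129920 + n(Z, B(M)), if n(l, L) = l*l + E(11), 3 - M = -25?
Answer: -118888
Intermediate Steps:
M = 28 (M = 3 - 1*(-25) = 3 + 25 = 28)
Z = -105 (Z = 7 + (-11*9 - 13) = 7 + (-99 - 13) = 7 - 112 = -105)
E(H) = -4 + H
B(w) = -2/w + w/12 (B(w) = -2/w + w*(1/12) = -2/w + w/12)
n(l, L) = 7 + l² (n(l, L) = l*l + (-4 + 11) = l² + 7 = 7 + l²)
-129920 + n(Z, B(M)) = -129920 + (7 + (-105)²) = -129920 + (7 + 11025) = -129920 + 11032 = -118888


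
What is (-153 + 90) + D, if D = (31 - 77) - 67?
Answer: -176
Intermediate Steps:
D = -113 (D = -46 - 67 = -113)
(-153 + 90) + D = (-153 + 90) - 113 = -63 - 113 = -176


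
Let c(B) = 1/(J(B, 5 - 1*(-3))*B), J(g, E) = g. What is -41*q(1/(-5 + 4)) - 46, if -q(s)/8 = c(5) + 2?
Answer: 15578/25 ≈ 623.12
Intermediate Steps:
c(B) = B⁻² (c(B) = 1/(B*B) = 1/(B²) = B⁻²)
q(s) = -408/25 (q(s) = -8*(5⁻² + 2) = -8*(1/25 + 2) = -8*51/25 = -408/25)
-41*q(1/(-5 + 4)) - 46 = -41*(-408/25) - 46 = 16728/25 - 46 = 15578/25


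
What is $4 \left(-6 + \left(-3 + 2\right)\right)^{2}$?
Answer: $196$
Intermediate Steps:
$4 \left(-6 + \left(-3 + 2\right)\right)^{2} = 4 \left(-6 - 1\right)^{2} = 4 \left(-7\right)^{2} = 4 \cdot 49 = 196$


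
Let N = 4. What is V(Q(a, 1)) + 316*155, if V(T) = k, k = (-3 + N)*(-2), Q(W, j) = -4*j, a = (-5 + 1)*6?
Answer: 48978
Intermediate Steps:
a = -24 (a = -4*6 = -24)
k = -2 (k = (-3 + 4)*(-2) = 1*(-2) = -2)
V(T) = -2
V(Q(a, 1)) + 316*155 = -2 + 316*155 = -2 + 48980 = 48978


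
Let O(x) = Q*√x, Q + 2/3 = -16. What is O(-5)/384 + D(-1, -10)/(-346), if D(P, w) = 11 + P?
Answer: -5/173 - 25*I*√5/576 ≈ -0.028902 - 0.097052*I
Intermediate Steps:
Q = -50/3 (Q = -⅔ - 16 = -50/3 ≈ -16.667)
O(x) = -50*√x/3
O(-5)/384 + D(-1, -10)/(-346) = -50*I*√5/3/384 + (11 - 1)/(-346) = -50*I*√5/3*(1/384) + 10*(-1/346) = -50*I*√5/3*(1/384) - 5/173 = -25*I*√5/576 - 5/173 = -5/173 - 25*I*√5/576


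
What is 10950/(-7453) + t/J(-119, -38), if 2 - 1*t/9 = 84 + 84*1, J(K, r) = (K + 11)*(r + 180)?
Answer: -8710801/6349956 ≈ -1.3718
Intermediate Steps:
J(K, r) = (11 + K)*(180 + r)
t = -1494 (t = 18 - 9*(84 + 84*1) = 18 - 9*(84 + 84) = 18 - 9*168 = 18 - 1512 = -1494)
10950/(-7453) + t/J(-119, -38) = 10950/(-7453) - 1494/(1980 + 11*(-38) + 180*(-119) - 119*(-38)) = 10950*(-1/7453) - 1494/(1980 - 418 - 21420 + 4522) = -10950/7453 - 1494/(-15336) = -10950/7453 - 1494*(-1/15336) = -10950/7453 + 83/852 = -8710801/6349956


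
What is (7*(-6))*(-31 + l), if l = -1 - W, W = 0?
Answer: 1344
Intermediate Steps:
l = -1 (l = -1 - 1*0 = -1 + 0 = -1)
(7*(-6))*(-31 + l) = (7*(-6))*(-31 - 1) = -42*(-32) = 1344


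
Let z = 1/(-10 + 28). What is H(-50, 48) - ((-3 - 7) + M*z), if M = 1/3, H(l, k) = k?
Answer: 3131/54 ≈ 57.982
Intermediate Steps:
z = 1/18 ≈ 0.055556
M = 1/3 ≈ 0.33333
H(-50, 48) - ((-3 - 7) + M*z) = 48 - ((-3 - 7) + (1/3)*(1/18)) = 48 - (-10 + 1/54) = 48 - 1*(-539/54) = 48 + 539/54 = 3131/54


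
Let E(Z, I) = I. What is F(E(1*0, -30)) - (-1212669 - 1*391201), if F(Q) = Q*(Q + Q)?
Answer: 1605670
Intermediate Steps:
F(Q) = 2*Q**2 (F(Q) = Q*(2*Q) = 2*Q**2)
F(E(1*0, -30)) - (-1212669 - 1*391201) = 2*(-30)**2 - (-1212669 - 1*391201) = 2*900 - (-1212669 - 391201) = 1800 - 1*(-1603870) = 1800 + 1603870 = 1605670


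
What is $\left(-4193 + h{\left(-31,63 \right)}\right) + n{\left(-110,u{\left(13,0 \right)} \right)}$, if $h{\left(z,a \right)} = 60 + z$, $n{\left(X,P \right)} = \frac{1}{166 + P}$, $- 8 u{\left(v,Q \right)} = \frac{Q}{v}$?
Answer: $- \frac{691223}{166} \approx -4164.0$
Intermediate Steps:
$u{\left(v,Q \right)} = - \frac{Q}{8 v}$ ($u{\left(v,Q \right)} = - \frac{Q \frac{1}{v}}{8} = - \frac{Q}{8 v}$)
$\left(-4193 + h{\left(-31,63 \right)}\right) + n{\left(-110,u{\left(13,0 \right)} \right)} = \left(-4193 + \left(60 - 31\right)\right) + \frac{1}{166 - \frac{0}{13}} = \left(-4193 + 29\right) + \frac{1}{166 - 0 \cdot \frac{1}{13}} = -4164 + \frac{1}{166 + 0} = -4164 + \frac{1}{166} = - \frac{691223}{166}$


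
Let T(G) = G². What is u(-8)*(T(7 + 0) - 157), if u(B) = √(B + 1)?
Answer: -108*I*√7 ≈ -285.74*I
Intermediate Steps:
u(B) = √(1 + B)
u(-8)*(T(7 + 0) - 157) = √(1 - 8)*((7 + 0)² - 157) = √(-7)*(7² - 157) = (I*√7)*(49 - 157) = (I*√7)*(-108) = -108*I*√7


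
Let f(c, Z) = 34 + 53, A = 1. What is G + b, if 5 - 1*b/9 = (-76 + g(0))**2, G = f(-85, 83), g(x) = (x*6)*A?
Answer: -51852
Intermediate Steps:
f(c, Z) = 87
g(x) = 6*x (g(x) = (x*6)*1 = (6*x)*1 = 6*x)
G = 87
b = -51939 (b = 45 - 9*(-76 + 6*0)**2 = 45 - 9*(-76 + 0)**2 = 45 - 9*(-76)**2 = 45 - 9*5776 = 45 - 51984 = -51939)
G + b = 87 - 51939 = -51852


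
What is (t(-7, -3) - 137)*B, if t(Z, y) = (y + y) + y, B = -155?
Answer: 22630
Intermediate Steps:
t(Z, y) = 3*y (t(Z, y) = 2*y + y = 3*y)
(t(-7, -3) - 137)*B = (3*(-3) - 137)*(-155) = (-9 - 137)*(-155) = -146*(-155) = 22630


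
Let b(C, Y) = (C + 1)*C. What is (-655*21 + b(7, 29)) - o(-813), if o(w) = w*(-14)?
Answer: -25081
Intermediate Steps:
o(w) = -14*w
b(C, Y) = C*(1 + C) (b(C, Y) = (1 + C)*C = C*(1 + C))
(-655*21 + b(7, 29)) - o(-813) = (-655*21 + 7*(1 + 7)) - (-14)*(-813) = (-13755 + 7*8) - 1*11382 = (-13755 + 56) - 11382 = -13699 - 11382 = -25081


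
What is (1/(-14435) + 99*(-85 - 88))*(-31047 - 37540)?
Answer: 16956643708402/14435 ≈ 1.1747e+9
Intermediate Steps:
(1/(-14435) + 99*(-85 - 88))*(-31047 - 37540) = (-1/14435 + 99*(-173))*(-68587) = (-1/14435 - 17127)*(-68587) = -247228246/14435*(-68587) = 16956643708402/14435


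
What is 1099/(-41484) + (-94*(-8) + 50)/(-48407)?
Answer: -86469461/2008115988 ≈ -0.043060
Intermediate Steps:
1099/(-41484) + (-94*(-8) + 50)/(-48407) = 1099*(-1/41484) + (752 + 50)*(-1/48407) = -1099/41484 + 802*(-1/48407) = -1099/41484 - 802/48407 = -86469461/2008115988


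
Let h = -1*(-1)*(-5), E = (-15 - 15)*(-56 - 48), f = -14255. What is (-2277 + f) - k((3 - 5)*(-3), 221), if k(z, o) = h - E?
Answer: -13407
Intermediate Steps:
E = 3120 (E = -30*(-104) = 3120)
h = -5 (h = 1*(-5) = -5)
k(z, o) = -3125 (k(z, o) = -5 - 1*3120 = -5 - 3120 = -3125)
(-2277 + f) - k((3 - 5)*(-3), 221) = (-2277 - 14255) - 1*(-3125) = -16532 + 3125 = -13407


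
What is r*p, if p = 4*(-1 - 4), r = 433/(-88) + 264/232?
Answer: 48265/638 ≈ 75.651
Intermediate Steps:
r = -9653/2552 (r = 433*(-1/88) + 264*(1/232) = -433/88 + 33/29 = -9653/2552 ≈ -3.7825)
p = -20 (p = 4*(-5) = -20)
r*p = -9653/2552*(-20) = 48265/638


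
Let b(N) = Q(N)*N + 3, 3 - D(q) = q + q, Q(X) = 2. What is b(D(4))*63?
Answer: -441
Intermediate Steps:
D(q) = 3 - 2*q (D(q) = 3 - (q + q) = 3 - 2*q)
b(N) = 3 + 2*N (b(N) = 2*N + 3 = 3 + 2*N)
b(D(4))*63 = (3 + 2*(3 - 2*4))*63 = (3 + 2*(3 - 8))*63 = (3 + 2*(-5))*63 = (3 - 10)*63 = -7*63 = -441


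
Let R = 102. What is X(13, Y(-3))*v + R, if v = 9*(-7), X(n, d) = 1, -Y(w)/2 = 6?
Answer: 39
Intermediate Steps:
Y(w) = -12 (Y(w) = -2*6 = -12)
v = -63
X(13, Y(-3))*v + R = 1*(-63) + 102 = -63 + 102 = 39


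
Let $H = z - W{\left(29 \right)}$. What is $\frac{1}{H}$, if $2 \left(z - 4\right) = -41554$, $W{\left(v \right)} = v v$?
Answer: $- \frac{1}{21614} \approx -4.6266 \cdot 10^{-5}$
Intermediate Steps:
$W{\left(v \right)} = v^{2}$
$z = -20773$ ($z = 4 + \frac{1}{2} \left(-41554\right) = 4 - 20777 = -20773$)
$H = -21614$ ($H = -20773 - 29^{2} = -20773 - 841 = -21614$)
$\frac{1}{H} = \frac{1}{-21614} = - \frac{1}{21614}$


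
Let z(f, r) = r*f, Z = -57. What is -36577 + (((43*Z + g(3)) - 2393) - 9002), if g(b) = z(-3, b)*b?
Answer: -50450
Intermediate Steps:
z(f, r) = f*r
g(b) = -3*b**2 (g(b) = (-3*b)*b = -3*b**2)
-36577 + (((43*Z + g(3)) - 2393) - 9002) = -36577 + (((43*(-57) - 3*3**2) - 2393) - 9002) = -36577 + (((-2451 - 3*9) - 2393) - 9002) = -36577 + (((-2451 - 27) - 2393) - 9002) = -36577 + ((-2478 - 2393) - 9002) = -36577 + (-4871 - 9002) = -36577 - 13873 = -50450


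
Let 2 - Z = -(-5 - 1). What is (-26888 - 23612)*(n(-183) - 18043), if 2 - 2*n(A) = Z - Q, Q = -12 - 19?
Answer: 911802750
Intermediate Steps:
Z = -4 (Z = 2 - (-1)*(-5 - 1) = 2 - (-1)*(-6) = 2 - 1*6 = 2 - 6 = -4)
Q = -31
n(A) = -25/2 (n(A) = 1 - (-4 - 1*(-31))/2 = 1 - (-4 + 31)/2 = 1 - 1/2*27 = 1 - 27/2 = -25/2)
(-26888 - 23612)*(n(-183) - 18043) = (-26888 - 23612)*(-25/2 - 18043) = -50500*(-36111/2) = 911802750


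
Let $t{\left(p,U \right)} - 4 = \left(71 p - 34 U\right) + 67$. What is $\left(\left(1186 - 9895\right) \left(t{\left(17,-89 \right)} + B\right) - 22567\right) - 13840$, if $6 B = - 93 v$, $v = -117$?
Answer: $- \frac{106627429}{2} \approx -5.3314 \cdot 10^{7}$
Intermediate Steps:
$B = \frac{3627}{2}$ ($B = \frac{\left(-93\right) \left(-117\right)}{6} = \frac{1}{6} \cdot 10881 = \frac{3627}{2} \approx 1813.5$)
$t{\left(p,U \right)} = 71 - 34 U + 71 p$ ($t{\left(p,U \right)} = 4 - \left(-67 - 71 p + 34 U\right) = 4 + \left(67 - 34 U + 71 p\right) = 71 - 34 U + 71 p$)
$\left(\left(1186 - 9895\right) \left(t{\left(17,-89 \right)} + B\right) - 22567\right) - 13840 = \left(\left(1186 - 9895\right) \left(\left(71 - -3026 + 71 \cdot 17\right) + \frac{3627}{2}\right) - 22567\right) - 13840 = \left(- 8709 \left(\left(71 + 3026 + 1207\right) + \frac{3627}{2}\right) - 22567\right) - 13840 = \left(- 8709 \left(4304 + \frac{3627}{2}\right) - 22567\right) - 13840 = \left(\left(-8709\right) \frac{12235}{2} - 22567\right) - 13840 = \left(- \frac{106554615}{2} - 22567\right) - 13840 = - \frac{106599749}{2} - 13840 = - \frac{106627429}{2}$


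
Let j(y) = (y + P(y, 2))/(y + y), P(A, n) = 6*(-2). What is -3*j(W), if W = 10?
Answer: 3/10 ≈ 0.30000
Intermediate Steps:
P(A, n) = -12
j(y) = (-12 + y)/(2*y) (j(y) = (y - 12)/(y + y) = (-12 + y)/((2*y)) = (-12 + y)*(1/(2*y)) = (-12 + y)/(2*y))
-3*j(W) = -3*(-12 + 10)/(2*10) = -3*(-2)/(2*10) = -3*(-⅒) = 3/10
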